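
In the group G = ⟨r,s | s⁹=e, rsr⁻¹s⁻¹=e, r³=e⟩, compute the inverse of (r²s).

The order of (r²s) is 9 (smallest k with (r²s)ᵏ = e), so (r²s)⁻¹ = (r²s)⁸ = rs⁸.
Check: (r²s) · (rs⁸) → (r²s) · r = s;   s · s⁸ = e, giving e as required.

Answer: rs⁸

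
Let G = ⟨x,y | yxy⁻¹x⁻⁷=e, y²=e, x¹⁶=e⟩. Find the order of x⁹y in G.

Compute successive powers until reaching e:
  (x⁹y)¹ = x⁹y, (x⁹y)² = x⁸, (x⁹y)³ = xy, (x⁹y)⁴ = e.
The smallest positive k with (x⁹y)ᵏ = e is 4.

Answer: 4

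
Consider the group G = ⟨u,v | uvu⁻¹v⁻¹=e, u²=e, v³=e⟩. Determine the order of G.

Enumerate words in the generators, reducing via the relations: the distinct elements are
  {e, u, v, uv, v², uv²}.
No further products give new elements, so |G| = 6.

Answer: 6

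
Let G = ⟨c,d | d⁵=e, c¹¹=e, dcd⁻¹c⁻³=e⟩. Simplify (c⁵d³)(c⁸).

Compute (c⁵d³) · (c⁸) by multiplying left to right and reducing via the relations at each step:
  (c⁵d³) · c⁸ = cd³

Answer: cd³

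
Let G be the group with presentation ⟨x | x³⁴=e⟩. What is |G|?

G is generated by a single element, so G is cyclic. The relator gives x³⁴ = e and no smaller power is forced to be e, so the 34 powers {e, x, x², x³, x⁴, x⁵, x⁶, x⁷, x⁸, x⁹, x²², x²³, x²¹, x²⁰, x²⁴, x²⁵, x²⁶, x²⁷, x²⁸, x²⁹, x³², x³³, x³¹, x³⁰, x¹², x¹³, x¹¹, x¹⁰, x¹⁴, x¹⁵, x¹⁶, x¹⁷, x¹⁸, x¹⁹} are distinct. Hence |G| = 34.

Answer: 34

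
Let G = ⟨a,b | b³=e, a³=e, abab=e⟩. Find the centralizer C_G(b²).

⟨b²⟩ ⊆ C_G(b²) since powers of b² commute with b²; so |C_G(b²)| ≥ |⟨b²⟩| = 3.
By orbit–stabilizer, |C_G(b²)| = |G| / |conj. class of b²| = 12 / 4 = 3.
The 3 elements commuting with b² are {e, b, b²}.

Answer: {e, b, b²}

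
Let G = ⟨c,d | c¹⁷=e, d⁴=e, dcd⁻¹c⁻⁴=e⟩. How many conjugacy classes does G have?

The conjugacy classes (representative and size) are:
  [e] (size 1), [c⁴] (size 4), [c²] (size 4), [c⁵] (size 4), [c¹¹] (size 4), [c⁷d] (size 17), [c³d²] (size 17), [c⁹d³] (size 17).
Class equation: 1 + 4 + 4 + 4 + 4 + 17 + 17 + 17 = 68 = |G|. So G has 8 conjugacy classes.

Answer: 8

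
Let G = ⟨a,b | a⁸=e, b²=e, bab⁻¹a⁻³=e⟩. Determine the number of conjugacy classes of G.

The conjugacy classes (representative and size) are:
  [e] (size 1), [a³] (size 2), [a²] (size 2), [a⁴] (size 1), [a⁵] (size 2), [a⁴b] (size 4), [ab] (size 4).
Class equation: 1 + 2 + 2 + 1 + 2 + 4 + 4 = 16 = |G|. So G has 7 conjugacy classes.

Answer: 7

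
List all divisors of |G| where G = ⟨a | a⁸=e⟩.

|G| = 8 = 2³. By Lagrange's theorem the order of any subgroup divides 8; the divisors of 8 are 1, 2, 4, 8.

Answer: 1, 2, 4, 8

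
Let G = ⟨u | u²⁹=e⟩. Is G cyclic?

|G| = 29. The element u has order 29 (its powers give 29 distinct elements), so ⟨u⟩ = G and G is cyclic.

Answer: Yes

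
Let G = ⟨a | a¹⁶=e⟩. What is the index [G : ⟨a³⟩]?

First find ord(a³) by computing successive powers:
  (a³)¹ = a³, (a³)² = a⁶, (a³)³ = a⁹, (a³)⁴ = a¹², (a³)⁵ = a¹⁵, (a³)⁶ = a², (a³)⁷ = a⁵, (a³)⁸ = a⁸, (a³)⁹ = a¹¹, (a³)¹⁰ = a¹⁴, (a³)¹¹ = a, (a³)¹² = a⁴, (a³)¹³ = a⁷, (a³)¹⁴ = a¹⁰, (a³)¹⁵ = a¹³, (a³)¹⁶ = e.
So |⟨a³⟩| = ord(a³) = 16. With |G| = 16, by Lagrange [G : ⟨a³⟩] = 16/16 = 1.

Answer: 1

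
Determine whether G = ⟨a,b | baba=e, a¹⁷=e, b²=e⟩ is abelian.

a·b = ab but b·a = a¹⁶b, so a·b ≠ b·a and G is not abelian.

Answer: No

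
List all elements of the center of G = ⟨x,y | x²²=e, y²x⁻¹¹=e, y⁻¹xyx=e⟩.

An element z ∈ Z(G) iff z commutes with every generator.
For example x¹¹ is central: (x¹¹)·x = x¹² = x·(x¹¹); (x¹¹)·y = y⁻¹ = y·(x¹¹).
Whereas x ∉ Z(G) since x·y = xy ≠ x¹⁰y⁻¹ = y·x.
Checking each of the 44 elements this way gives Z(G) = {e, x¹¹}, of order 2.

Answer: {e, x¹¹}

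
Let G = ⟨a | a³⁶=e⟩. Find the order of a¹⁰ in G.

Compute successive powers until reaching e:
  (a¹⁰)¹ = a¹⁰, (a¹⁰)² = a²⁰, (a¹⁰)³ = a³⁰, (a¹⁰)⁴ = a⁴, (a¹⁰)⁵ = a¹⁴, (a¹⁰)⁶ = a²⁴, (a¹⁰)⁷ = a³⁴, (a¹⁰)⁸ = a⁸, (a¹⁰)⁹ = a¹⁸, (a¹⁰)¹⁰ = a²⁸, (a¹⁰)¹¹ = a², (a¹⁰)¹² = a¹², (a¹⁰)¹³ = a²², (a¹⁰)¹⁴ = a³², (a¹⁰)¹⁵ = a⁶, (a¹⁰)¹⁶ = a¹⁶, (a¹⁰)¹⁷ = a²⁶, (a¹⁰)¹⁸ = e.
The smallest positive k with (a¹⁰)ᵏ = e is 18.

Answer: 18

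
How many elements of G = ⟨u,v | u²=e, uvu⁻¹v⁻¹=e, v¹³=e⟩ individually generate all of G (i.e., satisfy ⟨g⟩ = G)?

G is cyclic of order 26. An element generates G iff its order is 26, and a cyclic group of order 26 has exactly φ(26) = 12 such elements.

Answer: 12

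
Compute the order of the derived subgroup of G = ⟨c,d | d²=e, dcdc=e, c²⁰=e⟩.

G' = [G, G] is generated by all commutators. The generator-pair commutators are: [c, d] = c².
The subgroup they normally generate is {e, c², c⁴, c⁶, c⁸, c¹⁰, c¹², c¹⁴, c¹⁶, c¹⁸}, of order 10.
Check: |G/G'| = 40/10 = 4 is the order of the abelianisation.

Answer: 10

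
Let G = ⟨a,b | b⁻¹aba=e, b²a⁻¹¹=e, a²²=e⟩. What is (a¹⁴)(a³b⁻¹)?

Compute (a¹⁴) · (a³b⁻¹) by multiplying left to right and reducing via the relations at each step:
  (a¹⁴) · a³ = a¹⁷
  (a¹⁷) · b⁻¹ = a⁶b

Answer: a⁶b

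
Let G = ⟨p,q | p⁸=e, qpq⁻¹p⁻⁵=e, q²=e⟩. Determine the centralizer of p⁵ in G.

⟨p⁵⟩ ⊆ C_G(p⁵) since powers of p⁵ commute with p⁵; so |C_G(p⁵)| ≥ |⟨p⁵⟩| = 8.
By orbit–stabilizer, |C_G(p⁵)| = |G| / |conj. class of p⁵| = 16 / 2 = 8.
The 8 elements commuting with p⁵ are {e, p, p², p³, p⁴, p⁵, p⁶, p⁷}.

Answer: {e, p, p², p³, p⁴, p⁵, p⁶, p⁷}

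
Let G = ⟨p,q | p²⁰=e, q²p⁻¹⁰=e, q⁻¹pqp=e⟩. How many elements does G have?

Enumerate words in the generators, reducing via the relations: the distinct elements are
  {e, p, q, pq, p², p³, p⁴, p⁵, p⁶, p⁷, p⁸, p⁹, p²q, p³q, p¹², p¹³, p¹¹, p¹⁰, p¹⁴, p¹⁵, p¹⁶, p¹⁷, p¹⁸, p¹⁹, p⁴q, p⁵q, p⁶q, p⁷q, p⁸q, p⁹q, q⁻¹, pq⁻¹, p²q⁻¹, p³q⁻¹, p⁴q⁻¹, p⁵q⁻¹, p⁶q⁻¹, p⁷q⁻¹, p⁸q⁻¹, p⁹q⁻¹}.
No further products give new elements, so |G| = 40.

Answer: 40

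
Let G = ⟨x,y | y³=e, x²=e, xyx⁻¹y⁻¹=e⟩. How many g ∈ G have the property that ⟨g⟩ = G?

G is cyclic of order 6. An element generates G iff its order is 6, and a cyclic group of order 6 has exactly φ(6) = 2 such elements.

Answer: 2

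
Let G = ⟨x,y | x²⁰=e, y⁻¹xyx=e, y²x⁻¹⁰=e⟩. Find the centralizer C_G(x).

⟨x⟩ ⊆ C_G(x) since powers of x commute with x; so |C_G(x)| ≥ |⟨x⟩| = 20.
By orbit–stabilizer, |C_G(x)| = |G| / |conj. class of x| = 40 / 2 = 20.
The 20 elements commuting with x are {e, x, x², x³, x⁴, x⁵, x⁶, x⁷, x⁸, x⁹, x¹⁰, x¹¹, x¹², x¹³, x¹⁴, x¹⁵, x¹⁶, x¹⁷, x¹⁸, x¹⁹}.

Answer: {e, x, x², x³, x⁴, x⁵, x⁶, x⁷, x⁸, x⁹, x¹⁰, x¹¹, x¹², x¹³, x¹⁴, x¹⁵, x¹⁶, x¹⁷, x¹⁸, x¹⁹}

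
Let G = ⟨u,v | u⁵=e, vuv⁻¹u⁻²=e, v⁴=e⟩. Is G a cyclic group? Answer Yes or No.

Every cyclic group is abelian. But u·v = uv while v·u = u²v, so u·v ≠ v·u and G is not abelian. Hence G is not cyclic.

Answer: No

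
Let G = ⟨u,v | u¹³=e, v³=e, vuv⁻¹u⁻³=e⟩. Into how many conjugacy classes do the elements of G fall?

The conjugacy classes (representative and size) are:
  [e] (size 1), [u] (size 3), [u⁵] (size 3), [u¹⁰] (size 3), [u⁸] (size 3), [u¹⁰v] (size 13), [u⁷v²] (size 13).
Class equation: 1 + 3 + 3 + 3 + 3 + 13 + 13 = 39 = |G|. So G has 7 conjugacy classes.

Answer: 7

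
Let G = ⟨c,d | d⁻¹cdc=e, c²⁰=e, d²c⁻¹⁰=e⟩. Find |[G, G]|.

G' = [G, G] is generated by all commutators. The generator-pair commutators are: [c, d] = c².
The subgroup they normally generate is {e, c², c⁴, c⁶, c⁸, c¹⁰, c¹², c¹⁴, c¹⁶, c¹⁸}, of order 10.
Check: |G/G'| = 40/10 = 4 is the order of the abelianisation.

Answer: 10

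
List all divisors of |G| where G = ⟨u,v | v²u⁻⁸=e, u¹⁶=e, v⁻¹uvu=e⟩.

|G| = 32 = 2⁵. By Lagrange's theorem the order of any subgroup divides 32; the divisors of 32 are 1, 2, 4, 8, 16, 32.

Answer: 1, 2, 4, 8, 16, 32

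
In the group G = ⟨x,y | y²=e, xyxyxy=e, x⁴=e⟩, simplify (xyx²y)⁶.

Compute successive powers of (xyx²y), reducing at each step:
  (xyx²y)²: (xyx²y) · x = yx²y;   (yx²y) · y = yx²;   (yx²) · x² = y;   y · y = e
  (xyx²y)³: e · x = x;   x · y = xy;   (xy) · x² = xyx²;   (xyx²) · y = xyx²y
  (xyx²y)⁴: (xyx²y) · x = yx²y;   (yx²y) · y = yx²;   (yx²) · x² = y;   y · y = e
  (xyx²y)⁵: e · x = x;   x · y = xy;   (xy) · x² = xyx²;   (xyx²) · y = xyx²y
  (xyx²y)⁶: (xyx²y) · x = yx²y;   (yx²y) · y = yx²;   (yx²) · x² = y;   y · y = e

Answer: e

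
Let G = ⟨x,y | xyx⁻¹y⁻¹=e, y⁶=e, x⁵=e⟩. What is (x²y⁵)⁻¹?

The order of (x²y⁵) is 30 (smallest k with (x²y⁵)ᵏ = e), so (x²y⁵)⁻¹ = (x²y⁵)²⁹ = x³y.
Check: (x²y⁵) · (x³y) → (x²y⁵) · x³ = y⁵;   (y⁵) · y = e, giving e as required.

Answer: x³y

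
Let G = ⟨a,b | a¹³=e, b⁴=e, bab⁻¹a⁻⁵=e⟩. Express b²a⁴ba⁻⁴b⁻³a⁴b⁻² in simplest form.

Multiply left to right, reducing at each step:
  (b²) · a⁴ = a⁹b²
  (a⁹b²) · b = a⁹b³
  (a⁹b³) · a⁻⁴ = a³b³
  (a³b³) · b⁻³ = a³
  (a³) · a⁴ = a⁷
  (a⁷) · b⁻² = a⁷b²

Answer: a⁷b²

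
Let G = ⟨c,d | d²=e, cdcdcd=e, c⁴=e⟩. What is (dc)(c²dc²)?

Compute (dc) · (c²dc²) by multiplying left to right and reducing via the relations at each step:
  (dc) · c² = dc³
  (dc³) · d = cdc
  (cdc) · c² = cdc³

Answer: cdc³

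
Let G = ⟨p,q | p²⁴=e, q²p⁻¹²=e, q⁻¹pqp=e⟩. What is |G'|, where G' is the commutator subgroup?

G' = [G, G] is generated by all commutators. The generator-pair commutators are: [p, q] = p².
The subgroup they normally generate is {e, p², p⁴, p⁶, p⁸, p¹⁰, p¹², p¹⁴, p¹⁶, p¹⁸, p²⁰, p²²}, of order 12.
Check: |G/G'| = 48/12 = 4 is the order of the abelianisation.

Answer: 12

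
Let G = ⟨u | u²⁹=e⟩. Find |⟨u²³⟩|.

|⟨u²³⟩| equals the order of u²³. Compute successive powers until reaching e:
  (u²³)¹ = u²³, (u²³)² = u¹⁷, (u²³)³ = u¹¹, (u²³)⁴ = u⁵, (u²³)⁵ = u²⁸, (u²³)⁶ = u²², (u²³)⁷ = u¹⁶, (u²³)⁸ = u¹⁰, (u²³)⁹ = u⁴, (u²³)¹⁰ = u²⁷, (u²³)¹¹ = u²¹, (u²³)¹² = u¹⁵, (u²³)¹³ = u⁹, (u²³)¹⁴ = u³, (u²³)¹⁵ = u²⁶, (u²³)¹⁶ = u²⁰, (u²³)¹⁷ = u¹⁴, (u²³)¹⁸ = u⁸, (u²³)¹⁹ = u², (u²³)²⁰ = u²⁵, (u²³)²¹ = u¹⁹, (u²³)²² = u¹³, (u²³)²³ = u⁷, (u²³)²⁴ = u, (u²³)²⁵ = u²⁴, (u²³)²⁶ = u¹⁸, (u²³)²⁷ = u¹², (u²³)²⁸ = u⁶, (u²³)²⁹ = e.
The smallest positive k with (u²³)ᵏ = e is 29, so |⟨u²³⟩| = 29.

Answer: 29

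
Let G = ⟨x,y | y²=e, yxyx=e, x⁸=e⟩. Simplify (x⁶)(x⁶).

Compute (x⁶) · (x⁶) by multiplying left to right and reducing via the relations at each step:
  (x⁶) · x⁶ = x⁴

Answer: x⁴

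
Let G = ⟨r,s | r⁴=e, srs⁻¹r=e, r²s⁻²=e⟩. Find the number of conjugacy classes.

The conjugacy classes (representative and size) are:
  [e] (size 1), [r³] (size 2), [r²] (size 1), [s⁻¹] (size 2), [rs] (size 2).
Class equation: 1 + 2 + 1 + 2 + 2 = 8 = |G|. So G has 5 conjugacy classes.

Answer: 5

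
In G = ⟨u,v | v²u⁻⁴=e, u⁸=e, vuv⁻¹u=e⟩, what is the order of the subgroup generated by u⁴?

|⟨u⁴⟩| equals the order of u⁴. Compute successive powers until reaching e:
  (u⁴)¹ = u⁴, (u⁴)² = e.
The smallest positive k with (u⁴)ᵏ = e is 2, so |⟨u⁴⟩| = 2.

Answer: 2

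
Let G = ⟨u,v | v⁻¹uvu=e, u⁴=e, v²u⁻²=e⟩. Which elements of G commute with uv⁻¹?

⟨uv⁻¹⟩ ⊆ C_G(uv⁻¹) since powers of uv⁻¹ commute with uv⁻¹; so |C_G(uv⁻¹)| ≥ |⟨uv⁻¹⟩| = 4.
By orbit–stabilizer, |C_G(uv⁻¹)| = |G| / |conj. class of uv⁻¹| = 8 / 2 = 4.
The 4 elements commuting with uv⁻¹ are {e, u², uv, uv⁻¹}.

Answer: {e, u², uv, uv⁻¹}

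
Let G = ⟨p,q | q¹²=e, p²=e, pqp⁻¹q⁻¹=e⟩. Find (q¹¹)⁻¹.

The order of (q¹¹) is 12 (smallest k with (q¹¹)ᵏ = e), so (q¹¹)⁻¹ = (q¹¹)¹¹ = q.
Check: (q¹¹) · q → (q¹¹) · q = e, giving e as required.

Answer: q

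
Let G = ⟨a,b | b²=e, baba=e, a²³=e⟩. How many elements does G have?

Enumerate words in the generators, reducing via the relations: the distinct elements are
  {a, b, e, ab, a², a³, a⁴, a⁵, a⁶, a⁷, a⁸, a⁹, a²b, a²², a²¹, a²⁰, a³b, a¹², a¹³, a¹¹, a¹⁰, a¹⁴, a¹⁵, a¹⁶, a¹⁷, a¹⁸, a¹⁹, a⁴b, a⁵b, a⁶b, a⁷b, a⁸b, a⁹b, a²²b, a²¹b, a²⁰b, a¹²b, a¹³b, a¹¹b, a¹⁰b, a¹⁴b, a¹⁵b, a¹⁶b, a¹⁷b, a¹⁸b, a¹⁹b}.
No further products give new elements, so |G| = 46.

Answer: 46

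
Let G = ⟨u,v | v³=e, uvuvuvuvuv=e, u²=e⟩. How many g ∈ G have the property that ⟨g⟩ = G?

⟨g⟩ = G would require ord(g) = |G| = 60, but the maximum element order in G is 5 < 60. So G is not cyclic and no single element generates it: the count is 0.

Answer: 0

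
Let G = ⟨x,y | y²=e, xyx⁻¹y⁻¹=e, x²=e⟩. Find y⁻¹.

The order of y is 2 (smallest k with yᵏ = e), so y⁻¹ = y¹ = y.
Check: y · y → y · y = e, giving e as required.

Answer: y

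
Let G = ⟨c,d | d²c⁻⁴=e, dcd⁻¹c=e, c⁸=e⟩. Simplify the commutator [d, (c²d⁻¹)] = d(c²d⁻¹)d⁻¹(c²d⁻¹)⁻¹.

[d, (c²d⁻¹)] = d·(c²d⁻¹)·d⁻¹·(c²d⁻¹)⁻¹.
  d · (c²d⁻¹) = c⁶
  (c⁶) · (d⁻¹) = c²d
  (c²d) · (c²d) = c⁴

Answer: c⁴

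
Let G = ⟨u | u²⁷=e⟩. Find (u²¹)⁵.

Compute successive powers of (u²¹), reducing at each step:
  (u²¹)²: (u²¹) · u²¹ = u¹⁵
  (u²¹)³: (u¹⁵) · u²¹ = u⁹
  (u²¹)⁴: (u⁹) · u²¹ = u³
  (u²¹)⁵: (u³) · u²¹ = u²⁴

Answer: u²⁴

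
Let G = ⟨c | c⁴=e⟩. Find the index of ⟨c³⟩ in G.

First find ord(c³) by computing successive powers:
  (c³)¹ = c³, (c³)² = c², (c³)³ = c, (c³)⁴ = e.
So |⟨c³⟩| = ord(c³) = 4. With |G| = 4, by Lagrange [G : ⟨c³⟩] = 4/4 = 1.

Answer: 1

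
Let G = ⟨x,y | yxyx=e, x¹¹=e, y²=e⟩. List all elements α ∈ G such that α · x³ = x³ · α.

⟨x³⟩ ⊆ C_G(x³) since powers of x³ commute with x³; so |C_G(x³)| ≥ |⟨x³⟩| = 11.
By orbit–stabilizer, |C_G(x³)| = |G| / |conj. class of x³| = 22 / 2 = 11.
The 11 elements commuting with x³ are {e, x, x², x³, x⁴, x⁵, x⁶, x⁷, x⁸, x⁹, x¹⁰}.

Answer: {e, x, x², x³, x⁴, x⁵, x⁶, x⁷, x⁸, x⁹, x¹⁰}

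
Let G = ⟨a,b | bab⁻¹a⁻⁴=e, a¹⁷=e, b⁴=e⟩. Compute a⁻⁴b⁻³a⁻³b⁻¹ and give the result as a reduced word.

Multiply left to right, reducing at each step:
  (a¹³) · b⁻³ = a¹³b
  (a¹³b) · a⁻³ = ab
  (ab) · b⁻¹ = a

Answer: a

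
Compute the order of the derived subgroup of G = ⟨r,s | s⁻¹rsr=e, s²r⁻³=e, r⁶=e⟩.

G' = [G, G] is generated by all commutators. The generator-pair commutators are: [r, s] = r².
The subgroup they normally generate is {e, r², r⁴}, of order 3.
Check: |G/G'| = 12/3 = 4 is the order of the abelianisation.

Answer: 3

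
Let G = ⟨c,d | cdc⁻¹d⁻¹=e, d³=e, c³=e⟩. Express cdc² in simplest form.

Multiply left to right, reducing at each step:
  c · d = cd
  (cd) · c² = d

Answer: d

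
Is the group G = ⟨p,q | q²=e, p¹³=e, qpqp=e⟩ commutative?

p·q = pq but q·p = p¹²q, so p·q ≠ q·p and G is not abelian.

Answer: No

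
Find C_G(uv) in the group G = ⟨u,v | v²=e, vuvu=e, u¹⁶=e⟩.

⟨uv⟩ ⊆ C_G(uv) since powers of uv commute with uv; so |C_G(uv)| ≥ |⟨uv⟩| = 2.
By orbit–stabilizer, |C_G(uv)| = |G| / |conj. class of uv| = 32 / 8 = 4.
The 4 elements commuting with uv are {e, u⁸, uv, u⁹v}.

Answer: {e, u⁸, uv, u⁹v}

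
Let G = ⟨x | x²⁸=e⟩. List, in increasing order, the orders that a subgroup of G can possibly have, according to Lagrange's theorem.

|G| = 28 = 2² · 7. By Lagrange's theorem the order of any subgroup divides 28; the divisors of 28 are 1, 2, 4, 7, 14, 28.

Answer: 1, 2, 4, 7, 14, 28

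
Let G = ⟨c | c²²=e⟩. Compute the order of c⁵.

Compute successive powers until reaching e:
  (c⁵)¹ = c⁵, (c⁵)² = c¹⁰, (c⁵)³ = c¹⁵, (c⁵)⁴ = c²⁰, (c⁵)⁵ = c³, (c⁵)⁶ = c⁸, (c⁵)⁷ = c¹³, (c⁵)⁸ = c¹⁸, (c⁵)⁹ = c, (c⁵)¹⁰ = c⁶, (c⁵)¹¹ = c¹¹, (c⁵)¹² = c¹⁶, (c⁵)¹³ = c²¹, (c⁵)¹⁴ = c⁴, (c⁵)¹⁵ = c⁹, (c⁵)¹⁶ = c¹⁴, (c⁵)¹⁷ = c¹⁹, (c⁵)¹⁸ = c², (c⁵)¹⁹ = c⁷, (c⁵)²⁰ = c¹², (c⁵)²¹ = c¹⁷, (c⁵)²² = e.
The smallest positive k with (c⁵)ᵏ = e is 22.

Answer: 22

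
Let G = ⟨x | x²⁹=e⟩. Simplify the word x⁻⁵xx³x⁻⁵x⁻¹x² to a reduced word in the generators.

Multiply left to right, reducing at each step:
  (x²⁴) · x = x²⁵
  (x²⁵) · x³ = x²⁸
  (x²⁸) · x⁻⁵ = x²³
  (x²³) · x⁻¹ = x²²
  (x²²) · x² = x²⁴

Answer: x²⁴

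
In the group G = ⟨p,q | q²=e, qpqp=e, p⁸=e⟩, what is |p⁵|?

Compute successive powers until reaching e:
  (p⁵)¹ = p⁵, (p⁵)² = p², (p⁵)³ = p⁷, (p⁵)⁴ = p⁴, (p⁵)⁵ = p, (p⁵)⁶ = p⁶, (p⁵)⁷ = p³, (p⁵)⁸ = e.
The smallest positive k with (p⁵)ᵏ = e is 8.

Answer: 8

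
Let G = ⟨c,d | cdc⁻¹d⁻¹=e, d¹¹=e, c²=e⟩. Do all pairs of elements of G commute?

Each pair of generators commutes: c·d = cd = d·c. Since the generators pairwise commute, every element of G commutes with every other, so G is abelian.

Answer: Yes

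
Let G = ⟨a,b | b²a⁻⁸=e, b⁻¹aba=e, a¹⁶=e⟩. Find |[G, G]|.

G' = [G, G] is generated by all commutators. The generator-pair commutators are: [a, b] = a².
The subgroup they normally generate is {e, a², a⁴, a⁶, a⁸, a¹⁰, a¹², a¹⁴}, of order 8.
Check: |G/G'| = 32/8 = 4 is the order of the abelianisation.

Answer: 8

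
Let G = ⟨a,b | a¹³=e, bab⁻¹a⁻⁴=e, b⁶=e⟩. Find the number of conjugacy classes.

The conjugacy classes (representative and size) are:
  [e] (size 1), [a⁴] (size 6), [a¹¹] (size 6), [a⁷b] (size 13), [a⁸b²] (size 13), [a¹²b³] (size 13), [a⁵b⁴] (size 13), [a¹¹b⁵] (size 13).
Class equation: 1 + 6 + 6 + 13 + 13 + 13 + 13 + 13 = 78 = |G|. So G has 8 conjugacy classes.

Answer: 8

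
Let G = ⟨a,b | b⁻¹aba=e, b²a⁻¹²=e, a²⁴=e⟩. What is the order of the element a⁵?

Compute successive powers until reaching e:
  (a⁵)¹ = a⁵, (a⁵)² = a¹⁰, (a⁵)³ = a¹⁵, (a⁵)⁴ = a²⁰, (a⁵)⁵ = a, (a⁵)⁶ = a⁶, (a⁵)⁷ = a¹¹, (a⁵)⁸ = a¹⁶, (a⁵)⁹ = a²¹, (a⁵)¹⁰ = a², (a⁵)¹¹ = a⁷, (a⁵)¹² = a¹², (a⁵)¹³ = a¹⁷, (a⁵)¹⁴ = a²², (a⁵)¹⁵ = a³, (a⁵)¹⁶ = a⁸, (a⁵)¹⁷ = a¹³, (a⁵)¹⁸ = a¹⁸, (a⁵)¹⁹ = a²³, (a⁵)²⁰ = a⁴, (a⁵)²¹ = a⁹, (a⁵)²² = a¹⁴, (a⁵)²³ = a¹⁹, (a⁵)²⁴ = e.
The smallest positive k with (a⁵)ᵏ = e is 24.

Answer: 24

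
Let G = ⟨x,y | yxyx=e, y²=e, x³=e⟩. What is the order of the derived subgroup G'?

G' = [G, G] is generated by all commutators. The generator-pair commutators are: [x, y] = x².
The subgroup they normally generate is {e, x, x²}, of order 3.
Check: |G/G'| = 6/3 = 2 is the order of the abelianisation.

Answer: 3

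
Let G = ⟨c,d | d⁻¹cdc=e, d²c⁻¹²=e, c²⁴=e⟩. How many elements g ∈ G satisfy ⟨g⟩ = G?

⟨g⟩ = G would require ord(g) = |G| = 48, but the maximum element order in G is 24 < 48. So G is not cyclic and no single element generates it: the count is 0.

Answer: 0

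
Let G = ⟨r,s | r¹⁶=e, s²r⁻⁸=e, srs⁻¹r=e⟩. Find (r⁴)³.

Compute successive powers of (r⁴), reducing at each step:
  (r⁴)²: (r⁴) · r⁴ = r⁸
  (r⁴)³: (r⁸) · r⁴ = r¹²

Answer: r¹²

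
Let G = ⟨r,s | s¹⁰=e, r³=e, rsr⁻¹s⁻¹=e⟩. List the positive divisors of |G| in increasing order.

|G| = 30 = 2 · 3 · 5. By Lagrange's theorem the order of any subgroup divides 30; the divisors of 30 are 1, 2, 3, 5, 6, 10, 15, 30.

Answer: 1, 2, 3, 5, 6, 10, 15, 30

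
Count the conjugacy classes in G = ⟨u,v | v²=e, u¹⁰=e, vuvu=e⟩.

The conjugacy classes (representative and size) are:
  [e] (size 1), [u] (size 2), [u²] (size 2), [u³] (size 2), [u⁴] (size 2), [u⁵] (size 1), [u²v] (size 5), [u³v] (size 5).
Class equation: 1 + 2 + 2 + 2 + 2 + 1 + 5 + 5 = 20 = |G|. So G has 8 conjugacy classes.

Answer: 8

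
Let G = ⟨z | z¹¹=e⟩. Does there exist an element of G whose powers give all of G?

|G| = 11. The element z has order 11 (its powers give 11 distinct elements), so ⟨z⟩ = G and G is cyclic.

Answer: Yes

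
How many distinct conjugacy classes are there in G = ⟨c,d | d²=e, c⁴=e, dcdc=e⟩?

The conjugacy classes (representative and size) are:
  [e] (size 1), [c] (size 2), [c²] (size 1), [c²d] (size 2), [c³d] (size 2).
Class equation: 1 + 2 + 1 + 2 + 2 = 8 = |G|. So G has 5 conjugacy classes.

Answer: 5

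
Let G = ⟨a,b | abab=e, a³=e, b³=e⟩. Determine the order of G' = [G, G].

G' = [G, G] is generated by all commutators. The generator-pair commutators are: [a, b] = ab²a.
The subgroup they normally generate is {e, ab, a²b², ab²a}, of order 4.
Check: |G/G'| = 12/4 = 3 is the order of the abelianisation.

Answer: 4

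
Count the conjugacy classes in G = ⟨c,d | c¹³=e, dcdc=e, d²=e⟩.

The conjugacy classes (representative and size) are:
  [e] (size 1), [c¹²] (size 2), [c¹¹] (size 2), [c³] (size 2), [c⁴] (size 2), [c⁸] (size 2), [c⁶] (size 2), [d] (size 13).
Class equation: 1 + 2 + 2 + 2 + 2 + 2 + 2 + 13 = 26 = |G|. So G has 8 conjugacy classes.

Answer: 8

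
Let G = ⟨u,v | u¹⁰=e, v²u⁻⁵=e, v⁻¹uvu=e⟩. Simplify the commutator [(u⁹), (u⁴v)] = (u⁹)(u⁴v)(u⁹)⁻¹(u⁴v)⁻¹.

[(u⁹), (u⁴v)] = (u⁹)·(u⁴v)·(u⁹)⁻¹·(u⁴v)⁻¹.
  (u⁹) · (u⁴v) = u³v
  (u³v) · u = u²v
  (u²v) · (u⁴v⁻¹) = u⁸

Answer: u⁸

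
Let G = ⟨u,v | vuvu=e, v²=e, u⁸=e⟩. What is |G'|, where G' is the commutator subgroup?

G' = [G, G] is generated by all commutators. The generator-pair commutators are: [u, v] = u².
The subgroup they normally generate is {e, u², u⁴, u⁶}, of order 4.
Check: |G/G'| = 16/4 = 4 is the order of the abelianisation.

Answer: 4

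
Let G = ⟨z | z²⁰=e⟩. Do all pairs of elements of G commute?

G has a single generator, so G is cyclic and hence abelian.

Answer: Yes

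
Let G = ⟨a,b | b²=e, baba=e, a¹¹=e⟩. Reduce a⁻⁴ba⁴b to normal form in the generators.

Multiply left to right, reducing at each step:
  (a⁷) · b = a⁷b
  (a⁷b) · a⁴ = a³b
  (a³b) · b = a³

Answer: a³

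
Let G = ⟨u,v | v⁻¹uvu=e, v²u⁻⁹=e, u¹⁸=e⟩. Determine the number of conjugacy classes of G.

The conjugacy classes (representative and size) are:
  [e] (size 1), [u¹⁷] (size 2), [u¹⁶] (size 2), [u³] (size 2), [u¹⁴] (size 2), [u¹³] (size 2), [u¹²] (size 2), [u¹¹] (size 2), [u¹⁰] (size 2), [u⁹] (size 1), [u⁸v] (size 9), [uv] (size 9).
Class equation: 1 + 2 + 2 + 2 + 2 + 2 + 2 + 2 + 2 + 1 + 9 + 9 = 36 = |G|. So G has 12 conjugacy classes.

Answer: 12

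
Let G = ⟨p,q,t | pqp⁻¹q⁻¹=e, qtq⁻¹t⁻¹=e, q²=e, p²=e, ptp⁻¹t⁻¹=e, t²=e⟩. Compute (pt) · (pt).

Compute (pt) · (pt) by multiplying left to right and reducing via the relations at each step:
  (pt) · p = t
  t · t = e

Answer: e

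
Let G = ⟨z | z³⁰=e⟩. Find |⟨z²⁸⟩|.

|⟨z²⁸⟩| equals the order of z²⁸. Compute successive powers until reaching e:
  (z²⁸)¹ = z²⁸, (z²⁸)² = z²⁶, (z²⁸)³ = z²⁴, (z²⁸)⁴ = z²², (z²⁸)⁵ = z²⁰, (z²⁸)⁶ = z¹⁸, (z²⁸)⁷ = z¹⁶, (z²⁸)⁸ = z¹⁴, (z²⁸)⁹ = z¹², (z²⁸)¹⁰ = z¹⁰, (z²⁸)¹¹ = z⁸, (z²⁸)¹² = z⁶, (z²⁸)¹³ = z⁴, (z²⁸)¹⁴ = z², (z²⁸)¹⁵ = e.
The smallest positive k with (z²⁸)ᵏ = e is 15, so |⟨z²⁸⟩| = 15.

Answer: 15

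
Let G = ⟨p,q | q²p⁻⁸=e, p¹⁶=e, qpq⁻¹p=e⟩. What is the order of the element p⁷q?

Compute successive powers until reaching e:
  (p⁷q)¹ = p⁷q, (p⁷q)² = p⁸, (p⁷q)³ = p⁷q⁻¹, (p⁷q)⁴ = e.
The smallest positive k with (p⁷q)ᵏ = e is 4.

Answer: 4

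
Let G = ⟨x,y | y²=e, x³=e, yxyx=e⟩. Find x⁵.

Compute successive powers of x, reducing at each step:
  x²: x · x = x²
  x³: (x²) · x = e
  x⁴: e · x = x
  x⁵: x · x = x²

Answer: x²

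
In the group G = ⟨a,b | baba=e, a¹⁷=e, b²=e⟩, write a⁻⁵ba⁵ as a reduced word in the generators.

Multiply left to right, reducing at each step:
  (a¹²) · b = a¹²b
  (a¹²b) · a⁵ = a⁷b

Answer: a⁷b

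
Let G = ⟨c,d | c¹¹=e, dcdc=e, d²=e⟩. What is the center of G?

An element z ∈ Z(G) iff z commutes with every generator.
For example e is central: e·c = c = c·e; e·d = d = d·e.
Whereas c ∉ Z(G) since c·d = cd ≠ c¹⁰d = d·c.
Checking each of the 22 elements this way gives Z(G) = {e}, of order 1.

Answer: {e}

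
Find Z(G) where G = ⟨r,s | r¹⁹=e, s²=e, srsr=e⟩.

An element z ∈ Z(G) iff z commutes with every generator.
For example e is central: e·r = r = r·e; e·s = s = s·e.
Whereas r ∉ Z(G) since r·s = rs ≠ r¹⁸s = s·r.
Checking each of the 38 elements this way gives Z(G) = {e}, of order 1.

Answer: {e}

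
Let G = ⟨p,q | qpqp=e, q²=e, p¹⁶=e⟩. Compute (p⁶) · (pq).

Compute (p⁶) · (pq) by multiplying left to right and reducing via the relations at each step:
  (p⁶) · p = p⁷
  (p⁷) · q = p⁷q

Answer: p⁷q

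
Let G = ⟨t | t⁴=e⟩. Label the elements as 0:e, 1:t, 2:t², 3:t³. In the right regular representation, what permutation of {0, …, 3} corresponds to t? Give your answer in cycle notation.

(0 1 2 3)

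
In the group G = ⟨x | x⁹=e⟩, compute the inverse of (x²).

The order of (x²) is 9 (smallest k with (x²)ᵏ = e), so (x²)⁻¹ = (x²)⁸ = x⁷.
Check: (x²) · (x⁷) → (x²) · x⁷ = e, giving e as required.

Answer: x⁷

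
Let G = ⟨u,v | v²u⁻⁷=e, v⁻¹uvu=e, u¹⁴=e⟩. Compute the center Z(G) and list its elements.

An element z ∈ Z(G) iff z commutes with every generator.
For example u⁷ is central: (u⁷)·u = u⁸ = u·(u⁷); (u⁷)·v = v⁻¹ = v·(u⁷).
Whereas u ∉ Z(G) since u·v = uv ≠ u⁶v⁻¹ = v·u.
Checking each of the 28 elements this way gives Z(G) = {e, u⁷}, of order 2.

Answer: {e, u⁷}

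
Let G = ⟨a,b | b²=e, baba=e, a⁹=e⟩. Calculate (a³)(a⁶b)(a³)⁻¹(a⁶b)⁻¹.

[(a³), (a⁶b)] = (a³)·(a⁶b)·(a³)⁻¹·(a⁶b)⁻¹.
  (a³) · (a⁶b) = b
  b · (a⁶) = a³b
  (a³b) · (a⁶b) = a⁶

Answer: a⁶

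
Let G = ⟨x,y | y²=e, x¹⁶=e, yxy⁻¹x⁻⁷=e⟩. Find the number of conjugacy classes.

The conjugacy classes (representative and size) are:
  [e] (size 1), [x] (size 2), [x¹⁴] (size 2), [x³] (size 2), [x⁴] (size 2), [x¹⁰] (size 2), [x⁸] (size 1), [x⁹] (size 2), [x¹¹] (size 2), [x¹⁰y] (size 8), [xy] (size 8).
Class equation: 1 + 2 + 2 + 2 + 2 + 2 + 1 + 2 + 2 + 8 + 8 = 32 = |G|. So G has 11 conjugacy classes.

Answer: 11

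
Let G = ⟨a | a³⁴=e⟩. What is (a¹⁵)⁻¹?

The order of (a¹⁵) is 34 (smallest k with (a¹⁵)ᵏ = e), so (a¹⁵)⁻¹ = (a¹⁵)³³ = a¹⁹.
Check: (a¹⁵) · (a¹⁹) → (a¹⁵) · a¹⁹ = e, giving e as required.

Answer: a¹⁹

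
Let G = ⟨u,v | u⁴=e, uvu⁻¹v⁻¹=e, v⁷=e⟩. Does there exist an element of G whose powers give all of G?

|G| = 28. The element uv has order 28 (its powers give 28 distinct elements), so ⟨uv⟩ = G and G is cyclic.

Answer: Yes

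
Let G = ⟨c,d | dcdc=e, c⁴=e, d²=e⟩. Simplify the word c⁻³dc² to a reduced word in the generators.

Multiply left to right, reducing at each step:
  c · d = cd
  (cd) · c² = c³d

Answer: c³d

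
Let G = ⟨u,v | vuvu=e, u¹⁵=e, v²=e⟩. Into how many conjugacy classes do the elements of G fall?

The conjugacy classes (representative and size) are:
  [e] (size 1), [u¹⁴] (size 2), [u²] (size 2), [u³] (size 2), [u⁴] (size 2), [u¹⁰] (size 2), [u⁹] (size 2), [u⁷] (size 2), [u¹³v] (size 15).
Class equation: 1 + 2 + 2 + 2 + 2 + 2 + 2 + 2 + 15 = 30 = |G|. So G has 9 conjugacy classes.

Answer: 9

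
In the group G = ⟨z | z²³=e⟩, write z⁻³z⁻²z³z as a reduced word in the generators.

Multiply left to right, reducing at each step:
  (z²⁰) · z⁻² = z¹⁸
  (z¹⁸) · z³ = z²¹
  (z²¹) · z = z²²

Answer: z²²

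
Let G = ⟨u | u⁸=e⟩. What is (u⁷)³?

Compute successive powers of (u⁷), reducing at each step:
  (u⁷)²: (u⁷) · u⁷ = u⁶
  (u⁷)³: (u⁶) · u⁷ = u⁵

Answer: u⁵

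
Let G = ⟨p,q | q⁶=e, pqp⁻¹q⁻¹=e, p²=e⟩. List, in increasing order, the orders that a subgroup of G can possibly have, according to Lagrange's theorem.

|G| = 12 = 2² · 3. By Lagrange's theorem the order of any subgroup divides 12; the divisors of 12 are 1, 2, 3, 4, 6, 12.

Answer: 1, 2, 3, 4, 6, 12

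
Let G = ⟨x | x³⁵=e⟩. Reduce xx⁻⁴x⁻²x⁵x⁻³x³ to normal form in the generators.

Multiply left to right, reducing at each step:
  x · x⁻⁴ = x³²
  (x³²) · x⁻² = x³⁰
  (x³⁰) · x⁵ = e
  e · x⁻³ = x³²
  (x³²) · x³ = e

Answer: e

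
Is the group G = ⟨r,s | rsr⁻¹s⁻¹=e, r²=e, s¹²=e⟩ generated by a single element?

|G| = 24, but the maximum element order in G is 12 < 24. No single element generates all of G, so G is not cyclic.

Answer: No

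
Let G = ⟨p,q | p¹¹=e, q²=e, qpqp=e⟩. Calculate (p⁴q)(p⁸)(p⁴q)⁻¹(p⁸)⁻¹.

[(p⁴q), (p⁸)] = (p⁴q)·(p⁸)·(p⁴q)⁻¹·(p⁸)⁻¹.
  (p⁴q) · (p⁸) = p⁷q
  (p⁷q) · (p⁴q) = p³
  (p³) · (p³) = p⁶

Answer: p⁶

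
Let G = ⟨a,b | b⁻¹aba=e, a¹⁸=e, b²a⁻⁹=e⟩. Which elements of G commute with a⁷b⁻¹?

⟨a⁷b⁻¹⟩ ⊆ C_G(a⁷b⁻¹) since powers of a⁷b⁻¹ commute with a⁷b⁻¹; so |C_G(a⁷b⁻¹)| ≥ |⟨a⁷b⁻¹⟩| = 4.
By orbit–stabilizer, |C_G(a⁷b⁻¹)| = |G| / |conj. class of a⁷b⁻¹| = 36 / 9 = 4.
The 4 elements commuting with a⁷b⁻¹ are {e, a⁹, a⁷b, a⁷b⁻¹}.

Answer: {e, a⁹, a⁷b, a⁷b⁻¹}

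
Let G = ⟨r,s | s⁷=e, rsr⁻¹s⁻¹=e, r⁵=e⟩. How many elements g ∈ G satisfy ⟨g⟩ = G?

G is cyclic of order 35. An element generates G iff its order is 35, and a cyclic group of order 35 has exactly φ(35) = 24 such elements.

Answer: 24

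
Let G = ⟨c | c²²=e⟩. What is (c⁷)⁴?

Compute successive powers of (c⁷), reducing at each step:
  (c⁷)²: (c⁷) · c⁷ = c¹⁴
  (c⁷)³: (c¹⁴) · c⁷ = c²¹
  (c⁷)⁴: (c²¹) · c⁷ = c⁶

Answer: c⁶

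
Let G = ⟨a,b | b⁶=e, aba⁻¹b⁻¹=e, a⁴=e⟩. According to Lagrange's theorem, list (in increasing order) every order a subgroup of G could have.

|G| = 24 = 2³ · 3. By Lagrange's theorem the order of any subgroup divides 24; the divisors of 24 are 1, 2, 3, 4, 6, 8, 12, 24.

Answer: 1, 2, 3, 4, 6, 8, 12, 24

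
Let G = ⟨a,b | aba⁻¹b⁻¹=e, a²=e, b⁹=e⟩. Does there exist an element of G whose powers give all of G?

|G| = 18. The element ab has order 18 (its powers give 18 distinct elements), so ⟨ab⟩ = G and G is cyclic.

Answer: Yes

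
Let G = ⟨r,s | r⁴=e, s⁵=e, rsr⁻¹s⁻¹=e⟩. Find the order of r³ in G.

Compute successive powers until reaching e:
  (r³)¹ = r³, (r³)² = r², (r³)³ = r, (r³)⁴ = e.
The smallest positive k with (r³)ᵏ = e is 4.

Answer: 4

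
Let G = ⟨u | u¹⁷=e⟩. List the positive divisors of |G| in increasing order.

|G| = 17 = 17. By Lagrange's theorem the order of any subgroup divides 17; the divisors of 17 are 1, 17.

Answer: 1, 17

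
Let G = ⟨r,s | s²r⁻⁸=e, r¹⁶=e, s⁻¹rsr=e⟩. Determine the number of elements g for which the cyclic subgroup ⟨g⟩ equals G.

⟨g⟩ = G would require ord(g) = |G| = 32, but the maximum element order in G is 16 < 32. So G is not cyclic and no single element generates it: the count is 0.

Answer: 0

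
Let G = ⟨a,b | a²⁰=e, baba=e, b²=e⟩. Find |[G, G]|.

G' = [G, G] is generated by all commutators. The generator-pair commutators are: [a, b] = a².
The subgroup they normally generate is {e, a², a⁴, a⁶, a⁸, a¹⁰, a¹², a¹⁴, a¹⁶, a¹⁸}, of order 10.
Check: |G/G'| = 40/10 = 4 is the order of the abelianisation.

Answer: 10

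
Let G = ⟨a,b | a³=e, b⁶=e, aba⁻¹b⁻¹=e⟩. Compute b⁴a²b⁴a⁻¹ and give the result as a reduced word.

Multiply left to right, reducing at each step:
  (b⁴) · a² = a²b⁴
  (a²b⁴) · b⁴ = a²b²
  (a²b²) · a⁻¹ = ab²

Answer: ab²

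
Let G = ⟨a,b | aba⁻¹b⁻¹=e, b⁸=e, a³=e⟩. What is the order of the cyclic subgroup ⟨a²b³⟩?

|⟨a²b³⟩| equals the order of a²b³. Compute successive powers until reaching e:
  (a²b³)¹ = a²b³, (a²b³)² = ab⁶, (a²b³)³ = b, (a²b³)⁴ = a²b⁴, (a²b³)⁵ = ab⁷, (a²b³)⁶ = b², (a²b³)⁷ = a²b⁵, (a²b³)⁸ = a, (a²b³)⁹ = b³, (a²b³)¹⁰ = a²b⁶, (a²b³)¹¹ = ab, (a²b³)¹² = b⁴, (a²b³)¹³ = a²b⁷, (a²b³)¹⁴ = ab², (a²b³)¹⁵ = b⁵, (a²b³)¹⁶ = a², (a²b³)¹⁷ = ab³, (a²b³)¹⁸ = b⁶, (a²b³)¹⁹ = a²b, (a²b³)²⁰ = ab⁴, (a²b³)²¹ = b⁷, (a²b³)²² = a²b², (a²b³)²³ = ab⁵, (a²b³)²⁴ = e.
The smallest positive k with (a²b³)ᵏ = e is 24, so |⟨a²b³⟩| = 24.

Answer: 24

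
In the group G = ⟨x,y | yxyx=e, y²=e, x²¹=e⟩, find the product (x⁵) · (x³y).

Compute (x⁵) · (x³y) by multiplying left to right and reducing via the relations at each step:
  (x⁵) · x³ = x⁸
  (x⁸) · y = x⁸y

Answer: x⁸y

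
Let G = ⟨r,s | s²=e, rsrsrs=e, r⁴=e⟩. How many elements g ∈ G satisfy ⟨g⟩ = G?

⟨g⟩ = G would require ord(g) = |G| = 24, but the maximum element order in G is 4 < 24. So G is not cyclic and no single element generates it: the count is 0.

Answer: 0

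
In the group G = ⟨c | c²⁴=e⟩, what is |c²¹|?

Compute successive powers until reaching e:
  (c²¹)¹ = c²¹, (c²¹)² = c¹⁸, (c²¹)³ = c¹⁵, (c²¹)⁴ = c¹², (c²¹)⁵ = c⁹, (c²¹)⁶ = c⁶, (c²¹)⁷ = c³, (c²¹)⁸ = e.
The smallest positive k with (c²¹)ᵏ = e is 8.

Answer: 8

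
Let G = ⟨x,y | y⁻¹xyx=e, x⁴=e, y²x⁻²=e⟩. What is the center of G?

An element z ∈ Z(G) iff z commutes with every generator.
For example x² is central: (x²)·x = x³ = x·(x²); (x²)·y = y⁻¹ = y·(x²).
Whereas x ∉ Z(G) since x·y = xy ≠ xy⁻¹ = y·x.
Checking each of the 8 elements this way gives Z(G) = {e, x²}, of order 2.

Answer: {e, x²}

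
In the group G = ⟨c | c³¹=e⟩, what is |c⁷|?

Compute successive powers until reaching e:
  (c⁷)¹ = c⁷, (c⁷)² = c¹⁴, (c⁷)³ = c²¹, (c⁷)⁴ = c²⁸, (c⁷)⁵ = c⁴, (c⁷)⁶ = c¹¹, (c⁷)⁷ = c¹⁸, (c⁷)⁸ = c²⁵, (c⁷)⁹ = c, (c⁷)¹⁰ = c⁸, (c⁷)¹¹ = c¹⁵, (c⁷)¹² = c²², (c⁷)¹³ = c²⁹, (c⁷)¹⁴ = c⁵, (c⁷)¹⁵ = c¹², (c⁷)¹⁶ = c¹⁹, (c⁷)¹⁷ = c²⁶, (c⁷)¹⁸ = c², (c⁷)¹⁹ = c⁹, (c⁷)²⁰ = c¹⁶, (c⁷)²¹ = c²³, (c⁷)²² = c³⁰, (c⁷)²³ = c⁶, (c⁷)²⁴ = c¹³, (c⁷)²⁵ = c²⁰, (c⁷)²⁶ = c²⁷, (c⁷)²⁷ = c³, (c⁷)²⁸ = c¹⁰, (c⁷)²⁹ = c¹⁷, (c⁷)³⁰ = c²⁴, (c⁷)³¹ = e.
The smallest positive k with (c⁷)ᵏ = e is 31.

Answer: 31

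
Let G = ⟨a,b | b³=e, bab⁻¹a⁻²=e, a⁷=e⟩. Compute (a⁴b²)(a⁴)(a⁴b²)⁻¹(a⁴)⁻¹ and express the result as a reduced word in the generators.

[(a⁴b²), (a⁴)] = (a⁴b²)·(a⁴)·(a⁴b²)⁻¹·(a⁴)⁻¹.
  (a⁴b²) · (a⁴) = a⁶b²
  (a⁶b²) · (a⁶b) = a²
  (a²) · (a³) = a⁵

Answer: a⁵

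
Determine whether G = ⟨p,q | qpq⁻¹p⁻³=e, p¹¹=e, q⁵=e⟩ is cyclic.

Every cyclic group is abelian. But p·q = pq while q·p = p³q, so p·q ≠ q·p and G is not abelian. Hence G is not cyclic.

Answer: No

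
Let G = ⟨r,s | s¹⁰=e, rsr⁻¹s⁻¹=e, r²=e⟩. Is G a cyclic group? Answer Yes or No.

|G| = 20, but the maximum element order in G is 10 < 20. No single element generates all of G, so G is not cyclic.

Answer: No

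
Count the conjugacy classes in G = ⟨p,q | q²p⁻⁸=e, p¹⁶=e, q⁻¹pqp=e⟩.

The conjugacy classes (representative and size) are:
  [e] (size 1), [p] (size 2), [p¹⁴] (size 2), [p³] (size 2), [p¹²] (size 2), [p⁵] (size 2), [p¹⁰] (size 2), [p⁷] (size 2), [p⁸] (size 1), [p⁶q] (size 8), [p³q⁻¹] (size 8).
Class equation: 1 + 2 + 2 + 2 + 2 + 2 + 2 + 2 + 1 + 8 + 8 = 32 = |G|. So G has 11 conjugacy classes.

Answer: 11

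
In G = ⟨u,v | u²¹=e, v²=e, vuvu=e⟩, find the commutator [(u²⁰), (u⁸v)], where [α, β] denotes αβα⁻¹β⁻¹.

[(u²⁰), (u⁸v)] = (u²⁰)·(u⁸v)·(u²⁰)⁻¹·(u⁸v)⁻¹.
  (u²⁰) · (u⁸v) = u⁷v
  (u⁷v) · u = u⁶v
  (u⁶v) · (u⁸v) = u¹⁹

Answer: u¹⁹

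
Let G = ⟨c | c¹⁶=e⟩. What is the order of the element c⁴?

Compute successive powers until reaching e:
  (c⁴)¹ = c⁴, (c⁴)² = c⁸, (c⁴)³ = c¹², (c⁴)⁴ = e.
The smallest positive k with (c⁴)ᵏ = e is 4.

Answer: 4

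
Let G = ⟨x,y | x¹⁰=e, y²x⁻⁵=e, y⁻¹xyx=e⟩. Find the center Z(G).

An element z ∈ Z(G) iff z commutes with every generator.
For example x⁵ is central: (x⁵)·x = x⁶ = x·(x⁵); (x⁵)·y = y⁻¹ = y·(x⁵).
Whereas x ∉ Z(G) since x·y = xy ≠ x⁴y⁻¹ = y·x.
Checking each of the 20 elements this way gives Z(G) = {e, x⁵}, of order 2.

Answer: {e, x⁵}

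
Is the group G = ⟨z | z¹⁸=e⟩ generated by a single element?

|G| = 18. The element z has order 18 (its powers give 18 distinct elements), so ⟨z⟩ = G and G is cyclic.

Answer: Yes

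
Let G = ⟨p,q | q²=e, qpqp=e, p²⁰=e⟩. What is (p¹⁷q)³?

Compute successive powers of (p¹⁷q), reducing at each step:
  (p¹⁷q)²: (p¹⁷q) · p¹⁷ = q;   q · q = e
  (p¹⁷q)³: e · p¹⁷ = p¹⁷;   (p¹⁷) · q = p¹⁷q

Answer: p¹⁷q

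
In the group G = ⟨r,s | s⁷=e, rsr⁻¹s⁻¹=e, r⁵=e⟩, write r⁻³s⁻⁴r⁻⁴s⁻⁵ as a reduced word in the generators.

Multiply left to right, reducing at each step:
  (r²) · s⁻⁴ = r²s³
  (r²s³) · r⁻⁴ = r³s³
  (r³s³) · s⁻⁵ = r³s⁵

Answer: r³s⁵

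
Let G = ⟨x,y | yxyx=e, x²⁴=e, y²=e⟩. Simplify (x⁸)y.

Compute (x⁸) · y by multiplying left to right and reducing via the relations at each step:
  (x⁸) · y = x⁸y

Answer: x⁸y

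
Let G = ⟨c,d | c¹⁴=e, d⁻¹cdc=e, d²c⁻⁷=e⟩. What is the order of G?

Enumerate words in the generators, reducing via the relations: the distinct elements are
  {c, d, e, cd, c², c³, c⁴, c⁵, c⁶, c⁷, c⁸, c⁹, c²d, c³d, c¹², c¹³, c¹¹, c¹⁰, c⁴d, c⁵d, c⁶d, d⁻¹, cd⁻¹, c²d⁻¹, c³d⁻¹, c⁴d⁻¹, c⁵d⁻¹, c⁶d⁻¹}.
No further products give new elements, so |G| = 28.

Answer: 28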